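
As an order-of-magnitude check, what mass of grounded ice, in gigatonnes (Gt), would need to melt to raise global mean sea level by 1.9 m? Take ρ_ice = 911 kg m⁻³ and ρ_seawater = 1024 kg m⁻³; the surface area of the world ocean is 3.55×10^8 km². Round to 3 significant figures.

≈ 6.91×10^5 Gt

Required water volume = Δh × A = 1.9 m × 3.55×10^14 m² = 6.745×10^14 m³.
ρ_w = 1024 kg m⁻³, so the mass of water = 6.745×10^14 m³ × 1024 kg m⁻³ = 6.907×10^17 kg = 6.91×10^5 Gt (and the same mass of ice, by conservation).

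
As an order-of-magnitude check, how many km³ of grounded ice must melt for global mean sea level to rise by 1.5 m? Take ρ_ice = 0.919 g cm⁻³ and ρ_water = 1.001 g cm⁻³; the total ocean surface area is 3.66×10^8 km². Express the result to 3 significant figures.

≈ 5.98×10^5 km³

Required water volume = Δh × A = 1.5 m × 3.66×10^14 m² = 5.490×10^14 m³ = 5.490×10^5 km³.
Ice volume = water volume × ρ_w/ρ_ice = 5.490×10^5 × 1001/919 = 5.98×10^5 km³.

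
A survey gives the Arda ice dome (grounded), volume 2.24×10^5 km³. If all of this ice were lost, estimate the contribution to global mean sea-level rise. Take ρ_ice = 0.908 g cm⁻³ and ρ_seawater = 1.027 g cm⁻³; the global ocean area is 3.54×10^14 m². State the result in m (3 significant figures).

Arda: 2.24×10^5 km³ × (908/1027) = 1.980×10^5 km³ of water.
Spread over 3.54×10^14 m² of ocean, Δh = 1.980×10^14 / 3.54×10^14 = 0.559 m.

≈ 0.559 m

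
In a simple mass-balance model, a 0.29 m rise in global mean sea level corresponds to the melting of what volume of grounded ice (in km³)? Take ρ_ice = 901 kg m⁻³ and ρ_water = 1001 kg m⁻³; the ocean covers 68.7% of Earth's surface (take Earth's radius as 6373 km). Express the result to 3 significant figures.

Required water volume = Δh × A = 0.29 m × 3.51×10^14 m² = 1.017×10^14 m³ = 1.017×10^5 km³.
Ice volume = water volume × ρ_w/ρ_ice = 1.017×10^5 × 1001/901 = 1.13×10^5 km³.

≈ 1.13×10^5 km³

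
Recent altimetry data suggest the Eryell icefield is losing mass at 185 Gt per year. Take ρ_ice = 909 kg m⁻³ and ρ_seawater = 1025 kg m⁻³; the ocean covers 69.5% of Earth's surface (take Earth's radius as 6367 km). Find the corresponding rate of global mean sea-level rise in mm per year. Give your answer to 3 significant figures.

ρ_w = 1025 kg m⁻³. Annual water volume added = 185 Gt / ρ_w = 1.850×10^14 kg / 1025 kg m⁻³ = 1.805×10^11 m³.
Δh per year = 1.805×10^11 / 3.54×10^14 = 5.10×10^-4 m = 0.510 mm.

≈ 0.510 mm/yr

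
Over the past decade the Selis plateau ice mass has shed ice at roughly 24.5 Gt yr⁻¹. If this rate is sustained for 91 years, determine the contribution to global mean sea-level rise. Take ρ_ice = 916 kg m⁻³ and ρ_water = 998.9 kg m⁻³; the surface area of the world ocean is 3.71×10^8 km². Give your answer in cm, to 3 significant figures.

Total mass lost = 24.5 Gt/yr × 91 yr = 2230 Gt = 2.230×10^15 kg.
ρ_w = 998.9 kg m⁻³, so water volume = 2.230×10^15 / 998.9 = 2.232×10^12 m³.
Δh = 2.232×10^12 / 3.71×10^14 = 6.02×10^-3 m = 0.602 cm.

≈ 0.602 cm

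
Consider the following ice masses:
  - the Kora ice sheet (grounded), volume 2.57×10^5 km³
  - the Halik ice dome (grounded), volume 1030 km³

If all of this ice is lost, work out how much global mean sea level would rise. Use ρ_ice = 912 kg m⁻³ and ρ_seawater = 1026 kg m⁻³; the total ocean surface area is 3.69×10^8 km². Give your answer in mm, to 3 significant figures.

Kora: 2.57×10^5 km³ × (912/1026) = 2.284×10^5 km³ of water.
Halik: 1030 km³ × (912/1026) = 915.6 km³ of water.
Total added water ≈ 2.294×10^14 m³ over 3.69×10^14 m² → Δh = 0.622 m = 622 mm.

≈ 622 mm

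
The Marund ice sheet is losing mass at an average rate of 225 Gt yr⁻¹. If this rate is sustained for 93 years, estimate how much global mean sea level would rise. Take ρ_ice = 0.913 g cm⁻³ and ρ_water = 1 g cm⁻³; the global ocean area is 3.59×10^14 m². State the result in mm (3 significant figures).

Total mass lost = 225 Gt/yr × 93 yr = 2.092×10^4 Gt = 2.092×10^16 kg.
ρ_w = 1 g cm⁻³ = 1000 kg m⁻³, so water volume = 2.092×10^16 / 1000 = 2.092×10^13 m³.
Δh = 2.092×10^13 / 3.59×10^14 = 0.0583 m = 58.3 mm.

≈ 58.3 mm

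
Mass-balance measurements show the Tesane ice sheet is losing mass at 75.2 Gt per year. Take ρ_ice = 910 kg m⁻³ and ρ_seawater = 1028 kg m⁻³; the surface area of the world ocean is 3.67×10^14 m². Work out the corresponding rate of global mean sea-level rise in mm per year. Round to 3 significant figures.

≈ 0.199 mm/yr

ρ_w = 1028 kg m⁻³. Annual water volume added = 75.2 Gt / ρ_w = 7.520×10^13 kg / 1028 kg m⁻³ = 7.315×10^10 m³.
Δh per year = 7.315×10^10 / 3.67×10^14 = 1.99×10^-4 m = 0.199 mm.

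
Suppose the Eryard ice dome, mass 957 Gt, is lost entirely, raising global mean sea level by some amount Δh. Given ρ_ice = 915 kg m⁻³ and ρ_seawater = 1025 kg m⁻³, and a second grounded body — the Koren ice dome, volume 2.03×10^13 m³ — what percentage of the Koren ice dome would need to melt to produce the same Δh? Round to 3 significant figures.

Equal sea-level rise means equal mass of meltwater, i.e. equal mass of ice lost.
Ice mass of Eryard: 9.570×10^14 kg; ice mass of Koren: 1.857×10^16 kg.
Fraction required = 9.570×10^14 / 1.857×10^16 = 0.0515 → 5.15 %.

≈ 5.15 %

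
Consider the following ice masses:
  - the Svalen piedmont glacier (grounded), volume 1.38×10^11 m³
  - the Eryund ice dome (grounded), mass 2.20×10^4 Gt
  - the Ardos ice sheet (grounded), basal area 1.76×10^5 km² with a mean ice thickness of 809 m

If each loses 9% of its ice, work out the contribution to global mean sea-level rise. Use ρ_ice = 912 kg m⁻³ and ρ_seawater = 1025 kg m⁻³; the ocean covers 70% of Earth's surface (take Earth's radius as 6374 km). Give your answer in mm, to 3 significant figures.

Svalen: 0.09 × 1.38×10^11 m³ × (912/1025) = 1.105×10^10 m³ of water.
Eryund: 0.09 × 2.20×10^4 Gt = 1.980×10^15 kg; dividing by ρ_w = 1025 kg m⁻³ gives 1.932×10^12 m³ of water.
Ardos: ice volume = 1.76×10^5 km² × 809 m = 1.424×10^5 km³; 0.09 × 1.424×10^5 × (912/1025) = 1.140×10^4 km³ of water.
Total added water ≈ 1.334×10^13 m³ over 3.57×10^14 m² → Δh = 0.0373 m = 37.3 mm.

≈ 37.3 mm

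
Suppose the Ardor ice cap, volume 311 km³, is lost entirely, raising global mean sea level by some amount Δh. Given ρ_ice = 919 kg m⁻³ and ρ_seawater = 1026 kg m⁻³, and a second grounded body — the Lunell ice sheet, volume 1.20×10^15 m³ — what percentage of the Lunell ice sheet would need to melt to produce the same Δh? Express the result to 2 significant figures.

Equal sea-level rise means equal mass of meltwater, i.e. equal mass of ice lost.
Ice mass of Ardor: 2.858×10^14 kg; ice mass of Lunell: 1.103×10^18 kg.
Fraction required = 2.858×10^14 / 1.103×10^18 = 2.59×10^-4 → 0.026 %.

≈ 0.026 %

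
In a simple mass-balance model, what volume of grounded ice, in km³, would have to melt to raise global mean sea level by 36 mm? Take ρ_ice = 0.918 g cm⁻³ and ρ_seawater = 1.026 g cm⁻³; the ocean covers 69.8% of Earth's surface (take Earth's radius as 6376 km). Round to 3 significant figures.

≈ 1.43×10^4 km³

Required water volume = Δh × A = 0.036 m × 3.57×10^14 m² = 1.284×10^13 m³ = 1.284×10^4 km³.
Ice volume = water volume × ρ_w/ρ_ice = 1.284×10^4 × 1026/918 = 1.43×10^4 km³.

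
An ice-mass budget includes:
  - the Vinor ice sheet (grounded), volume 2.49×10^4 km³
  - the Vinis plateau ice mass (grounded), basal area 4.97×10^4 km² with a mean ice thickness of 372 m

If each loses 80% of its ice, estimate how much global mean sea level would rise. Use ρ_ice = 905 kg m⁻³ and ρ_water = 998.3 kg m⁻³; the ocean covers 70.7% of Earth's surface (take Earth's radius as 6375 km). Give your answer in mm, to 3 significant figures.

Vinor: 0.8 × 2.49×10^4 km³ × (905/998.3) = 1.806×10^4 km³ of water.
Vinis: ice volume = 4.97×10^4 km² × 372 m = 1.849×10^4 km³; 0.8 × 1.849×10^4 × (905/998.3) = 1.341×10^4 km³ of water.
Total added water ≈ 3.147×10^13 m³ over 3.61×10^14 m² → Δh = 0.0871 m = 87.1 mm.

≈ 87.1 mm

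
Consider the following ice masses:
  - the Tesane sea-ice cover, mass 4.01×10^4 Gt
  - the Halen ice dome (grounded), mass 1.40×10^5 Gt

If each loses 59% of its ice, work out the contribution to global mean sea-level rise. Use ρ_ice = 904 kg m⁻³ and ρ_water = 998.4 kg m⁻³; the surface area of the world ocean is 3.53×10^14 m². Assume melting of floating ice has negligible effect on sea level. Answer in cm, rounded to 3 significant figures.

≈ 23.4 cm

The Tesane sea-ice cover is floating and already displaces its own weight of water, so its melt adds essentially nothing to sea level.
Halen: 0.59 × 1.40×10^5 Gt = 8.260×10^16 kg; dividing by ρ_w = 998.4 kg m⁻³ gives 8.273×10^13 m³ of water.
Total added water ≈ 8.273×10^13 m³ over 3.53×10^14 m² → Δh = 0.234 m = 23.4 cm.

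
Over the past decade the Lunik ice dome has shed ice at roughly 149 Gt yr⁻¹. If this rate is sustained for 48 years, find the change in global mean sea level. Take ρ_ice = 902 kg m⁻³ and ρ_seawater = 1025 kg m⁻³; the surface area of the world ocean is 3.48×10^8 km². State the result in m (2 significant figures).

Total mass lost = 149 Gt/yr × 48 yr = 7152 Gt = 7.152×10^15 kg.
ρ_w = 1025 kg m⁻³, so water volume = 7.152×10^15 / 1025 = 6.978×10^12 m³.
Δh = 6.978×10^12 / 3.48×10^14 = 0.0201 m.

≈ 0.020 m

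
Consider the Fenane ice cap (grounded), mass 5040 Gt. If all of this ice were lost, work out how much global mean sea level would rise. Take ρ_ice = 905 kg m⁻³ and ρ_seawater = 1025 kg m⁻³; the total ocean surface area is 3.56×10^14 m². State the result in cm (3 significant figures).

≈ 1.38 cm

Fenane: 5040 Gt = 5.040×10^15 kg; dividing by ρ_w = 1025 kg m⁻³ gives 4.917×10^12 m³ of water.
Spread over 3.56×10^14 m² of ocean, Δh = 4.917×10^12 / 3.56×10^14 = 0.0138 m = 1.38 cm.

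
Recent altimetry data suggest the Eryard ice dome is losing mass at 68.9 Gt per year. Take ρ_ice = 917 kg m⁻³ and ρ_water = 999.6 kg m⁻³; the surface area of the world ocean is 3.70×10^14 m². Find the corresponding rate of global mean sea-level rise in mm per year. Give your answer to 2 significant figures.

ρ_w = 999.6 kg m⁻³. Annual water volume added = 68.9 Gt / ρ_w = 6.890×10^13 kg / 999.6 kg m⁻³ = 6.893×10^10 m³.
Δh per year = 6.893×10^10 / 3.70×10^14 = 1.86×10^-4 m = 0.19 mm.

≈ 0.19 mm/yr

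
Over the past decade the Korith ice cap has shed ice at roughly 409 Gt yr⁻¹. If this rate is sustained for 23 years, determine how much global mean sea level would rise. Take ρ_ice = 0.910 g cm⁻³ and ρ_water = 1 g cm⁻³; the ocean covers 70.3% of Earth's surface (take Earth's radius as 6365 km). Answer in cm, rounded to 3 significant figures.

Total mass lost = 409 Gt/yr × 23 yr = 9407 Gt = 9.407×10^15 kg.
ρ_w = 1 g cm⁻³ = 1000 kg m⁻³, so water volume = 9.407×10^15 / 1000 = 9.407×10^12 m³.
Δh = 9.407×10^12 / 3.58×10^14 = 0.0263 m = 2.63 cm.

≈ 2.63 cm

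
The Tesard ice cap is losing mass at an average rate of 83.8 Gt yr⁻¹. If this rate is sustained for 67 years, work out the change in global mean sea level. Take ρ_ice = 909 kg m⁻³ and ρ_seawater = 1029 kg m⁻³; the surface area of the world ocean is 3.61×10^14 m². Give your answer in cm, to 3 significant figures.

Total mass lost = 83.8 Gt/yr × 67 yr = 5615 Gt = 5.615×10^15 kg.
ρ_w = 1029 kg m⁻³, so water volume = 5.615×10^15 / 1029 = 5.456×10^12 m³.
Δh = 5.456×10^12 / 3.61×10^14 = 0.0151 m = 1.51 cm.

≈ 1.51 cm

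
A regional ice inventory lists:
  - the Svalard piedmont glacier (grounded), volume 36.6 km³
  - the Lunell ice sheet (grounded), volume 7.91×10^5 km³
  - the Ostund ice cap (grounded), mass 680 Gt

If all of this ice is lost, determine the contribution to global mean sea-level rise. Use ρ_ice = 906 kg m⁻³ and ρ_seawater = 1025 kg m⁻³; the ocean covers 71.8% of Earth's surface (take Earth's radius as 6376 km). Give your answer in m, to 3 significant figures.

≈ 1.91 m

Svalard: 36.6 km³ × (906/1025) = 32.35 km³ of water.
Lunell: 7.91×10^5 km³ × (906/1025) = 6.992×10^5 km³ of water.
Ostund: 680 Gt = 6.800×10^14 kg; dividing by ρ_w = 1025 kg m⁻³ gives 6.634×10^11 m³ of water.
Total added water ≈ 6.999×10^14 m³ over 3.67×10^14 m² → Δh = 1.91 m.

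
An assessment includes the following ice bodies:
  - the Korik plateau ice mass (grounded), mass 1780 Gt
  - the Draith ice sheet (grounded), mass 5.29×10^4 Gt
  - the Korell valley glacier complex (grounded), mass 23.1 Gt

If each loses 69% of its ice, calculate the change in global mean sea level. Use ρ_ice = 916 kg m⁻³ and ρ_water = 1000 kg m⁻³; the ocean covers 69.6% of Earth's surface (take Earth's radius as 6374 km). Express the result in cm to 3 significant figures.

≈ 10.6 cm

Korik: 0.69 × 1780 Gt = 1.228×10^15 kg; dividing by ρ_w = 1000 kg m⁻³ gives 1.228×10^12 m³ of water.
Draith: 0.69 × 5.29×10^4 Gt = 3.650×10^16 kg; dividing by ρ_w = 1000 kg m⁻³ gives 3.650×10^13 m³ of water.
Korell: 0.69 × 23.1 Gt = 1.594×10^13 kg; dividing by ρ_w = 1000 kg m⁻³ gives 1.594×10^10 m³ of water.
Total added water ≈ 3.775×10^13 m³ over 3.55×10^14 m² → Δh = 0.106 m = 10.6 cm.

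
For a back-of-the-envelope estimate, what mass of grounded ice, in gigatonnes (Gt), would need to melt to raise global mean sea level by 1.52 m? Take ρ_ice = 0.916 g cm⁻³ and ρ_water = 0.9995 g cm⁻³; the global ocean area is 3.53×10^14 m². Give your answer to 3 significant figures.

Required water volume = Δh × A = 1.52 m × 3.53×10^14 m² = 5.366×10^14 m³.
ρ_w = 0.9995 g cm⁻³ = 999.5 kg m⁻³, so the mass of water = 5.366×10^14 m³ × 999.5 kg m⁻³ = 5.363×10^17 kg = 5.36×10^5 Gt (and the same mass of ice, by conservation).

≈ 5.36×10^5 Gt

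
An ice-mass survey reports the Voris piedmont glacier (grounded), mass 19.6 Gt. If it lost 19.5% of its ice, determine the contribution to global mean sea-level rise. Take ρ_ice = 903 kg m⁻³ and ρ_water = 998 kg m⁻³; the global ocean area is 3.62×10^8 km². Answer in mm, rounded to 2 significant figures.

Voris: 0.195 × 19.6 Gt = 3.822×10^12 kg; dividing by ρ_w = 998 kg m⁻³ gives 3.830×10^9 m³ of water.
Spread over 3.62×10^14 m² of ocean, Δh = 3.830×10^9 / 3.62×10^14 = 1.06×10^-5 m = 0.011 mm.

≈ 0.011 mm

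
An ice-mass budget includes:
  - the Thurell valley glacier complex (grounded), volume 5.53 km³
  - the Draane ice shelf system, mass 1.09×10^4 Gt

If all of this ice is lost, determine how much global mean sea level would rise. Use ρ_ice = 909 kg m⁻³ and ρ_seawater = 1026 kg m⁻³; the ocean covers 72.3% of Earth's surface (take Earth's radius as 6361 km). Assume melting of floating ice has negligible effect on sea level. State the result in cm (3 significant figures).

≈ 1.33×10^-3 cm

Thurell: 5.53 km³ × (909/1026) = 4.899 km³ of water.
The Draane ice shelf system is floating and already displaces its own weight of water, so its melt adds essentially nothing to sea level.
Total added water ≈ 4.899×10^9 m³ over 3.68×10^14 m² → Δh = 1.33×10^-5 m = 1.33×10^-3 cm.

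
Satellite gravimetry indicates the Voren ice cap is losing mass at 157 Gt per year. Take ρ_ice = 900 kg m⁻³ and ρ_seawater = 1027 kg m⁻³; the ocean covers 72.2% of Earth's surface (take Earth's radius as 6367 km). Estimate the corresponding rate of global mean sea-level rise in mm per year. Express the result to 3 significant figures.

≈ 0.416 mm/yr

ρ_w = 1027 kg m⁻³. Annual water volume added = 157 Gt / ρ_w = 1.570×10^14 kg / 1027 kg m⁻³ = 1.529×10^11 m³.
Δh per year = 1.529×10^11 / 3.68×10^14 = 4.16×10^-4 m = 0.416 mm.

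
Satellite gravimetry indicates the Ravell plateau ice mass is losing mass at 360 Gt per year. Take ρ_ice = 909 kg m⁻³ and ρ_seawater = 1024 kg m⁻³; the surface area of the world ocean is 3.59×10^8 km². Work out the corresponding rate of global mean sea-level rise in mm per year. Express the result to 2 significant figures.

ρ_w = 1024 kg m⁻³. Annual water volume added = 360 Gt / ρ_w = 3.600×10^14 kg / 1024 kg m⁻³ = 3.516×10^11 m³.
Δh per year = 3.516×10^11 / 3.59×10^14 = 9.79×10^-4 m = 0.98 mm.

≈ 0.98 mm/yr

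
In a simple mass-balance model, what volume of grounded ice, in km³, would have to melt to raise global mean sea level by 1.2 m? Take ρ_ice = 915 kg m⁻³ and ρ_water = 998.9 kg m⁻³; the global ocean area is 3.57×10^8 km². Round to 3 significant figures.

≈ 4.68×10^5 km³

Required water volume = Δh × A = 1.2 m × 3.57×10^14 m² = 4.284×10^14 m³ = 4.284×10^5 km³.
Ice volume = water volume × ρ_w/ρ_ice = 4.284×10^5 × 998.9/915 = 4.68×10^5 km³.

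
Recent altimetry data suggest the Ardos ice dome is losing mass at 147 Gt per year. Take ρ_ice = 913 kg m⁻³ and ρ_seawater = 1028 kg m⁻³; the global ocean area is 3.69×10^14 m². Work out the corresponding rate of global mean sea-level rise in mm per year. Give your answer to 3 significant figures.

≈ 0.388 mm/yr

ρ_w = 1028 kg m⁻³. Annual water volume added = 147 Gt / ρ_w = 1.470×10^14 kg / 1028 kg m⁻³ = 1.430×10^11 m³.
Δh per year = 1.430×10^11 / 3.69×10^14 = 3.88×10^-4 m = 0.388 mm.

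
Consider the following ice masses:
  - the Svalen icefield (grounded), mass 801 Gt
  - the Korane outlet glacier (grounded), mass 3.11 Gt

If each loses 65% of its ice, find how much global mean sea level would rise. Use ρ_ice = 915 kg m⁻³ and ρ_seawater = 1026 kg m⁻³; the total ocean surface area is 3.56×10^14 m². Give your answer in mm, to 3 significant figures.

≈ 1.43 mm

Svalen: 0.65 × 801 Gt = 5.206×10^14 kg; dividing by ρ_w = 1026 kg m⁻³ gives 5.075×10^11 m³ of water.
Korane: 0.65 × 3.11 Gt = 2.022×10^12 kg; dividing by ρ_w = 1026 kg m⁻³ gives 1.970×10^9 m³ of water.
Total added water ≈ 5.094×10^11 m³ over 3.56×10^14 m² → Δh = 1.43×10^-3 m = 1.43 mm.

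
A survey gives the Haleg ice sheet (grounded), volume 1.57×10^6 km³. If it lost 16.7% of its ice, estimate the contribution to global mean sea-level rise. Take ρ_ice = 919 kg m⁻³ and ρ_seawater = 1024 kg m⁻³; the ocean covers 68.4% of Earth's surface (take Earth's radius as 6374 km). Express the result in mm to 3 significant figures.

≈ 674 mm

Haleg: 0.167 × 1.57×10^6 km³ × (919/1024) = 2.353×10^5 km³ of water.
Spread over 3.49×10^14 m² of ocean, Δh = 2.353×10^14 / 3.49×10^14 = 0.674 m = 674 mm.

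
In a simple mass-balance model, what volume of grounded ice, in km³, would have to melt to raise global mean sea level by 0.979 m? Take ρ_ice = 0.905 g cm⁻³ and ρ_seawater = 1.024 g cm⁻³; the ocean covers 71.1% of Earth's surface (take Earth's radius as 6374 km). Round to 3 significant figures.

≈ 4.02×10^5 km³

Required water volume = Δh × A = 0.979 m × 3.63×10^14 m² = 3.554×10^14 m³ = 3.554×10^5 km³.
Ice volume = water volume × ρ_w/ρ_ice = 3.554×10^5 × 1024/905 = 4.02×10^5 km³.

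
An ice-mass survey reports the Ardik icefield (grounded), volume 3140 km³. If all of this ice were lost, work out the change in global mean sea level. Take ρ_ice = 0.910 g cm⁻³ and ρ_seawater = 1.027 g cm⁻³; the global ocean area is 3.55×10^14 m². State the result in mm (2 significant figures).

Ardik: 3140 km³ × (910/1027) = 2782 km³ of water.
Spread over 3.55×10^14 m² of ocean, Δh = 2.782×10^12 / 3.55×10^14 = 7.84×10^-3 m = 7.8 mm.

≈ 7.8 mm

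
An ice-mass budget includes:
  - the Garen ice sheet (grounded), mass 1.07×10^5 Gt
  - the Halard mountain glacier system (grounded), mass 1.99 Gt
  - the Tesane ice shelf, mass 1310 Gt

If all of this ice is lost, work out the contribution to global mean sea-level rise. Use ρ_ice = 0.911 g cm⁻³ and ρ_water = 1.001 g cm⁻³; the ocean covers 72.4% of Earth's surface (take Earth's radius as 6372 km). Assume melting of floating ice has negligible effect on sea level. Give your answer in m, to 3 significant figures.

≈ 0.289 m

Garen: 1.07×10^5 Gt = 1.070×10^17 kg; dividing by ρ_w = 1.001 g cm⁻³ = 1001 kg m⁻³ gives 1.069×10^14 m³ of water.
Halard: 1.99 Gt = 1.990×10^12 kg; dividing by ρ_w = 1001 kg m⁻³ gives 1.988×10^9 m³ of water.
The Tesane ice shelf is floating and already displaces its own weight of water, so its melt adds essentially nothing to sea level.
Total added water ≈ 1.069×10^14 m³ over 3.69×10^14 m² → Δh = 0.289 m.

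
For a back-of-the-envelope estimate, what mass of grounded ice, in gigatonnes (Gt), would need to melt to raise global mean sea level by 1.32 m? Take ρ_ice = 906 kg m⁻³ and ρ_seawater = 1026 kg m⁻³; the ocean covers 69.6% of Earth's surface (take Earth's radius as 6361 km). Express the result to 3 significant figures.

≈ 4.79×10^5 Gt

Required water volume = Δh × A = 1.32 m × 3.54×10^14 m² = 4.671×10^14 m³.
ρ_w = 1026 kg m⁻³, so the mass of water = 4.671×10^14 m³ × 1026 kg m⁻³ = 4.793×10^17 kg = 4.79×10^5 Gt (and the same mass of ice, by conservation).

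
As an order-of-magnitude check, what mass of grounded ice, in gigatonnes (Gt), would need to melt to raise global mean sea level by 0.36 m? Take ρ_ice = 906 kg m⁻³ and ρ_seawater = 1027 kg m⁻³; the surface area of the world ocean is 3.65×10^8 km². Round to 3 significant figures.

≈ 1.35×10^5 Gt

Required water volume = Δh × A = 0.36 m × 3.65×10^14 m² = 1.314×10^14 m³.
ρ_w = 1027 kg m⁻³, so the mass of water = 1.314×10^14 m³ × 1027 kg m⁻³ = 1.349×10^17 kg = 1.35×10^5 Gt (and the same mass of ice, by conservation).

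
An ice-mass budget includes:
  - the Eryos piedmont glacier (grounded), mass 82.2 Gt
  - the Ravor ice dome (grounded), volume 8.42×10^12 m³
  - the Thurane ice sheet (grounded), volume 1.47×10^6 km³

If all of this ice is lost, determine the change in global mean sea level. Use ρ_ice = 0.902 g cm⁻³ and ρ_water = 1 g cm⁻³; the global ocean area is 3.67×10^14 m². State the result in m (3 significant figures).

≈ 3.63 m

Eryos: 82.2 Gt = 8.220×10^13 kg; dividing by ρ_w = 1 g cm⁻³ = 1000 kg m⁻³ gives 8.220×10^10 m³ of water.
Ravor: 8.42×10^12 m³ × (902/1000) = 7.595×10^12 m³ of water.
Thurane: 1.47×10^6 km³ × (902/1000) = 1.326×10^6 km³ of water.
Total added water ≈ 1.334×10^15 m³ over 3.67×10^14 m² → Δh = 3.63 m.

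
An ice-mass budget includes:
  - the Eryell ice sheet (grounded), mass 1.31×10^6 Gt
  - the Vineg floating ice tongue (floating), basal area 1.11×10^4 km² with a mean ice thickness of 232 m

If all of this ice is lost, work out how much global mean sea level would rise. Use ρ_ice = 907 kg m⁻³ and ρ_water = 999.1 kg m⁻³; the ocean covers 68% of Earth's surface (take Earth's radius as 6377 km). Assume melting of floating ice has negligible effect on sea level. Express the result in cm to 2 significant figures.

≈ 380 cm

Eryell: 1.31×10^6 Gt = 1.310×10^18 kg; dividing by ρ_w = 999.1 kg m⁻³ gives 1.311×10^15 m³ of water.
The Vineg floating ice tongue is floating and already displaces its own weight of water, so its melt adds essentially nothing to sea level.
Total added water ≈ 1.311×10^15 m³ over 3.47×10^14 m² → Δh = 3.77 m = 380 cm.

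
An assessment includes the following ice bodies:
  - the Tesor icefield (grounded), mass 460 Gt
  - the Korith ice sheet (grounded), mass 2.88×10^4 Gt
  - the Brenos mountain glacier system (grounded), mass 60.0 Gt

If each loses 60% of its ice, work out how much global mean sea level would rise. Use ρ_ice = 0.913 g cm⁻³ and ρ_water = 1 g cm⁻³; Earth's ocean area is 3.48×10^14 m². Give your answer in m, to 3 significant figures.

Tesor: 0.6 × 460 Gt = 2.760×10^14 kg; dividing by ρ_w = 1 g cm⁻³ = 1000 kg m⁻³ gives 2.760×10^11 m³ of water.
Korith: 0.6 × 2.88×10^4 Gt = 1.728×10^16 kg; dividing by ρ_w = 1000 kg m⁻³ gives 1.728×10^13 m³ of water.
Brenos: 0.6 × 60.0 Gt = 3.600×10^13 kg; dividing by ρ_w = 1000 kg m⁻³ gives 3.600×10^10 m³ of water.
Total added water ≈ 1.759×10^13 m³ over 3.48×10^14 m² → Δh = 0.0506 m.

≈ 0.0506 m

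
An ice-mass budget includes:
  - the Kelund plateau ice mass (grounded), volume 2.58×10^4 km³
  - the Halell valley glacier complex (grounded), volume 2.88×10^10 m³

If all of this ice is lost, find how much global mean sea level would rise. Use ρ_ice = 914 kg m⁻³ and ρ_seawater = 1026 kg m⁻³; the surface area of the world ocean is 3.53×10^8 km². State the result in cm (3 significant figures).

Kelund: 2.58×10^4 km³ × (914/1026) = 2.298×10^4 km³ of water.
Halell: 2.88×10^10 m³ × (914/1026) = 2.566×10^10 m³ of water.
Total added water ≈ 2.301×10^13 m³ over 3.53×10^14 m² → Δh = 0.0652 m = 6.52 cm.

≈ 6.52 cm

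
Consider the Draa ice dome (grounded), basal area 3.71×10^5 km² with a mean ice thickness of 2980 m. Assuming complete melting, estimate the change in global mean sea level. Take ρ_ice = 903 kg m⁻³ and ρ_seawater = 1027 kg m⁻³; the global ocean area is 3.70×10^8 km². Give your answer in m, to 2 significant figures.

Draa: ice volume = 3.71×10^5 km² × 2980 m = 1.106×10^6 km³; 1.106×10^6 × (903/1027) = 9.721×10^5 km³ of water.
Spread over 3.70×10^14 m² of ocean, Δh = 9.721×10^14 / 3.70×10^14 = 2.63 m.

≈ 2.6 m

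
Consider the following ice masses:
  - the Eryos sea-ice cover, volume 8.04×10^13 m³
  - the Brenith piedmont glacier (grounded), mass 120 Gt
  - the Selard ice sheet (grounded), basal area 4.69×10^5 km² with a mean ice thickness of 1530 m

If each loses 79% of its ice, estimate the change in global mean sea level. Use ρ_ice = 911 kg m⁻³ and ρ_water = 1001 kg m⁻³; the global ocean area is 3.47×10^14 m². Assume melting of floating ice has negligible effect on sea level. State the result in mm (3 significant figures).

≈ 1490 mm

The Eryos sea-ice cover is floating and already displaces its own weight of water, so its melt adds essentially nothing to sea level.
Brenith: 0.79 × 120 Gt = 9.480×10^13 kg; dividing by ρ_w = 1001 kg m⁻³ gives 9.471×10^10 m³ of water.
Selard: ice volume = 4.69×10^5 km² × 1530 m = 7.176×10^5 km³; 0.79 × 7.176×10^5 × (911/1001) = 5.159×10^5 km³ of water.
Total added water ≈ 5.160×10^14 m³ over 3.47×10^14 m² → Δh = 1.49 m = 1490 mm.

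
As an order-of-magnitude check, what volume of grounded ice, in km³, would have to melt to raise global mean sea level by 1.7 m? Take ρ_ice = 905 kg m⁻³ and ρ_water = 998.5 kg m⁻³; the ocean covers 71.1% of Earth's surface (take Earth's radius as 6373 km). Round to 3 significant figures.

≈ 6.81×10^5 km³

Required water volume = Δh × A = 1.7 m × 3.63×10^14 m² = 6.169×10^14 m³ = 6.169×10^5 km³.
Ice volume = water volume × ρ_w/ρ_ice = 6.169×10^5 × 998.5/905 = 6.81×10^5 km³.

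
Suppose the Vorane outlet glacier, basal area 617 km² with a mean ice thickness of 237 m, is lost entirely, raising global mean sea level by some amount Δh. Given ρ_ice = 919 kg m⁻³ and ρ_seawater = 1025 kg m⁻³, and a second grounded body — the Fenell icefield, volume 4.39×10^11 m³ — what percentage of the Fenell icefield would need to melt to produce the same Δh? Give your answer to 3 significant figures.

Equal sea-level rise means equal mass of meltwater, i.e. equal mass of ice lost.
Ice mass of Vorane: 1.344×10^14 kg; ice mass of Fenell: 4.034×10^14 kg.
Fraction required = 1.344×10^14 / 4.034×10^14 = 0.333 → 33.3 %.

≈ 33.3 %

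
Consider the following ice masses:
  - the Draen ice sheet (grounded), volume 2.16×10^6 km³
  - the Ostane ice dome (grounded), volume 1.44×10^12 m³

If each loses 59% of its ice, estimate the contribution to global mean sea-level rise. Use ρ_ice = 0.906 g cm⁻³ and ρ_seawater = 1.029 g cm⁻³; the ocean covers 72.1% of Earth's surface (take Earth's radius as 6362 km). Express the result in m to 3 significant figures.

≈ 3.06 m

Draen: 0.59 × 2.16×10^6 km³ × (906/1029) = 1.122×10^6 km³ of water.
Ostane: 0.59 × 1.44×10^12 m³ × (906/1029) = 7.480×10^11 m³ of water.
Total added water ≈ 1.123×10^15 m³ over 3.67×10^14 m² → Δh = 3.06 m.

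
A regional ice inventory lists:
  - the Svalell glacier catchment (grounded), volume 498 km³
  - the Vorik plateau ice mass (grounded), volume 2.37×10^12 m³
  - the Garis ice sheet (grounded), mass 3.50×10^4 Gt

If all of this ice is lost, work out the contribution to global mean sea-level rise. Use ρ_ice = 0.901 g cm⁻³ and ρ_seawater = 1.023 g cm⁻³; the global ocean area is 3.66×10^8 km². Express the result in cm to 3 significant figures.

≈ 10.0 cm

Svalell: 498 km³ × (901/1023) = 438.6 km³ of water.
Vorik: 2.37×10^12 m³ × (901/1023) = 2.087×10^12 m³ of water.
Garis: 3.50×10^4 Gt = 3.500×10^16 kg; dividing by ρ_w = 1.023 g cm⁻³ = 1023 kg m⁻³ gives 3.421×10^13 m³ of water.
Total added water ≈ 3.674×10^13 m³ over 3.66×10^14 m² → Δh = 0.100 m = 10.0 cm.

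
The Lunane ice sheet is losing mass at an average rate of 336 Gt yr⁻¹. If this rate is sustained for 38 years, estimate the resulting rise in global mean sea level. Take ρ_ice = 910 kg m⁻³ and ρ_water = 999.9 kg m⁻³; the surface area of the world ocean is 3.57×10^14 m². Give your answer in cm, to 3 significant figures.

≈ 3.58 cm

Total mass lost = 336 Gt/yr × 38 yr = 1.277×10^4 Gt = 1.277×10^16 kg.
ρ_w = 999.9 kg m⁻³, so water volume = 1.277×10^16 / 999.9 = 1.277×10^13 m³.
Δh = 1.277×10^13 / 3.57×10^14 = 0.0358 m = 3.58 cm.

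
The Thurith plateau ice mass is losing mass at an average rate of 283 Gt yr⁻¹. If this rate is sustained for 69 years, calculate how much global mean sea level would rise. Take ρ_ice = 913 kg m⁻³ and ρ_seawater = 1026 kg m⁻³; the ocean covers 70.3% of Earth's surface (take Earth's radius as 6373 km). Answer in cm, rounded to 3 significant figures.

≈ 5.30 cm

Total mass lost = 283 Gt/yr × 69 yr = 1.953×10^4 Gt = 1.953×10^16 kg.
ρ_w = 1026 kg m⁻³, so water volume = 1.953×10^16 / 1026 = 1.903×10^13 m³.
Δh = 1.903×10^13 / 3.59×10^14 = 0.0530 m = 5.30 cm.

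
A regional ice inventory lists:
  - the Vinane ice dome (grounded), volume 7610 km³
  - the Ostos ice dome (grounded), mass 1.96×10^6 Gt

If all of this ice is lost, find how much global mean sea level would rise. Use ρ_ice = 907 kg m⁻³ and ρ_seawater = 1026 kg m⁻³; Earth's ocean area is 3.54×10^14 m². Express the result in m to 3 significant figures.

≈ 5.42 m

Vinane: 7610 km³ × (907/1026) = 6727 km³ of water.
Ostos: 1.96×10^6 Gt = 1.960×10^18 kg; dividing by ρ_w = 1026 kg m⁻³ gives 1.910×10^15 m³ of water.
Total added water ≈ 1.917×10^15 m³ over 3.54×10^14 m² → Δh = 5.42 m.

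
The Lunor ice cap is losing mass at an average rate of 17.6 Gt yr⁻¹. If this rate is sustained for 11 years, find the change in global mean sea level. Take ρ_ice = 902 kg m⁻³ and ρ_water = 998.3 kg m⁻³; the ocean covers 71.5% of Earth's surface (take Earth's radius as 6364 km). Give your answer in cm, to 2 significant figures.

Total mass lost = 17.6 Gt/yr × 11 yr = 193.6 Gt = 1.936×10^14 kg.
ρ_w = 998.3 kg m⁻³, so water volume = 1.936×10^14 / 998.3 = 1.939×10^11 m³.
Δh = 1.939×10^11 / 3.64×10^14 = 5.33×10^-4 m = 0.053 cm.

≈ 0.053 cm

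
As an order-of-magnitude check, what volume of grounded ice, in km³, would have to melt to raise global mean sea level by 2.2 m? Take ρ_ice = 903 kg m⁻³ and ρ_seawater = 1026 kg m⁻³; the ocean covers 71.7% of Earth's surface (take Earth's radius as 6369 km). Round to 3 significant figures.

≈ 9.14×10^5 km³

Required water volume = Δh × A = 2.2 m × 3.65×10^14 m² = 8.041×10^14 m³ = 8.041×10^5 km³.
Ice volume = water volume × ρ_w/ρ_ice = 8.041×10^5 × 1026/903 = 9.14×10^5 km³.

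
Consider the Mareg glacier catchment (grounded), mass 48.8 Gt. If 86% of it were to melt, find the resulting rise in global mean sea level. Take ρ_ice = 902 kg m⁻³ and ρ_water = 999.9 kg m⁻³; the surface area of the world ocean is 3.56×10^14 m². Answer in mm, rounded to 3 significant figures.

Mareg: 0.86 × 48.8 Gt = 4.197×10^13 kg; dividing by ρ_w = 999.9 kg m⁻³ gives 4.197×10^10 m³ of water.
Spread over 3.56×10^14 m² of ocean, Δh = 4.197×10^10 / 3.56×10^14 = 1.18×10^-4 m = 0.118 mm.

≈ 0.118 mm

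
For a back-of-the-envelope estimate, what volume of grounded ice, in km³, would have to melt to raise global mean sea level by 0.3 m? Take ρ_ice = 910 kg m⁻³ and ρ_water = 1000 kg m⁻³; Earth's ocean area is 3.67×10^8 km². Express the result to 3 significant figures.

≈ 1.21×10^5 km³

Required water volume = Δh × A = 0.3 m × 3.67×10^14 m² = 1.101×10^14 m³ = 1.101×10^5 km³.
Ice volume = water volume × ρ_w/ρ_ice = 1.101×10^5 × 1000/910 = 1.21×10^5 km³.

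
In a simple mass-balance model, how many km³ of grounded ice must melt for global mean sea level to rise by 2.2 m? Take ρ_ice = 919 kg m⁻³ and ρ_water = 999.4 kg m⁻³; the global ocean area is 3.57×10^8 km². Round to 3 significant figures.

≈ 8.54×10^5 km³

Required water volume = Δh × A = 2.2 m × 3.57×10^14 m² = 7.854×10^14 m³ = 7.854×10^5 km³.
Ice volume = water volume × ρ_w/ρ_ice = 7.854×10^5 × 999.4/919 = 8.54×10^5 km³.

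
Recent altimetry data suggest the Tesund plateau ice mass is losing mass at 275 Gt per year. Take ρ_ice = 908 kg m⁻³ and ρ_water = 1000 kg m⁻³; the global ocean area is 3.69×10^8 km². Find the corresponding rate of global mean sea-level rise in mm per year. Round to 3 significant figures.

≈ 0.745 mm/yr

ρ_w = 1000 kg m⁻³. Annual water volume added = 275 Gt / ρ_w = 2.750×10^14 kg / 1000 kg m⁻³ = 2.750×10^11 m³.
Δh per year = 2.750×10^11 / 3.69×10^14 = 7.45×10^-4 m = 0.745 mm.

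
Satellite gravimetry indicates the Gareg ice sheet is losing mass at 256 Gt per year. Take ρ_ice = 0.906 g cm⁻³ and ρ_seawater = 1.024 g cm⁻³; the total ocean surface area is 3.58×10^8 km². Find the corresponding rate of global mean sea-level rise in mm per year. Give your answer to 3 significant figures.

ρ_w = 1.024 g cm⁻³ = 1024 kg m⁻³. Annual water volume added = 256 Gt / ρ_w = 2.560×10^14 kg / 1024 kg m⁻³ = 2.500×10^11 m³.
Δh per year = 2.500×10^11 / 3.58×10^14 = 6.98×10^-4 m = 0.698 mm.

≈ 0.698 mm/yr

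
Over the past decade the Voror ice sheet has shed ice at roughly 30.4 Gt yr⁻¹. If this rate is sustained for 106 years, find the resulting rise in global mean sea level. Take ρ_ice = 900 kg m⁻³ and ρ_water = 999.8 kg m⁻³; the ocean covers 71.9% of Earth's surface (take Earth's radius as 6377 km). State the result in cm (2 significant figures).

Total mass lost = 30.4 Gt/yr × 106 yr = 3222 Gt = 3.222×10^15 kg.
ρ_w = 999.8 kg m⁻³, so water volume = 3.222×10^15 / 999.8 = 3.223×10^12 m³.
Δh = 3.223×10^12 / 3.67×10^14 = 8.77×10^-3 m = 0.88 cm.

≈ 0.88 cm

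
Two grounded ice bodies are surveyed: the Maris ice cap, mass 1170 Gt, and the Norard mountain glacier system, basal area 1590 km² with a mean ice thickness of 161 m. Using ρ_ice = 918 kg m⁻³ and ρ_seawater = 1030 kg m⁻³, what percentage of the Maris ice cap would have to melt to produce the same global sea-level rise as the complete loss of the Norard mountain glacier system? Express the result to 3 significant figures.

≈ 20.1 %

Equal sea-level rise means equal mass of meltwater, i.e. equal mass of ice lost.
Ice mass of Norard: 2.350×10^14 kg; ice mass of Maris: 1.170×10^15 kg.
Fraction required = 2.350×10^14 / 1.170×10^15 = 0.201 → 20.1 %.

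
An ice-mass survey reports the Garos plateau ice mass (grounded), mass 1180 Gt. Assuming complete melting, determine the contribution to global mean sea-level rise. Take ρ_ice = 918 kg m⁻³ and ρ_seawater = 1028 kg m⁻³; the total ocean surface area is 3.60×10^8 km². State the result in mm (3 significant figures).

Garos: 1180 Gt = 1.180×10^15 kg; dividing by ρ_w = 1028 kg m⁻³ gives 1.148×10^12 m³ of water.
Spread over 3.60×10^14 m² of ocean, Δh = 1.148×10^12 / 3.60×10^14 = 3.19×10^-3 m = 3.19 mm.

≈ 3.19 mm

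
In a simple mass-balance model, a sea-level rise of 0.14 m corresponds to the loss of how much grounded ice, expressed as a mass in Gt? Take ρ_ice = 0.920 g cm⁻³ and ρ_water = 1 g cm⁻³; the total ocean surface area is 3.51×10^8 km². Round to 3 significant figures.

≈ 4.91×10^4 Gt

Required water volume = Δh × A = 0.14 m × 3.51×10^14 m² = 4.914×10^13 m³.
ρ_w = 1 g cm⁻³ = 1000 kg m⁻³, so the mass of water = 4.914×10^13 m³ × 1000 kg m⁻³ = 4.914×10^16 kg = 4.91×10^4 Gt (and the same mass of ice, by conservation).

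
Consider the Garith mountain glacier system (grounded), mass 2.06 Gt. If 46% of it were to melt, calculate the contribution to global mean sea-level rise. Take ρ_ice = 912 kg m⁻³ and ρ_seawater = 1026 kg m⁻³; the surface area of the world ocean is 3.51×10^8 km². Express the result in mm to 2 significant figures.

Garith: 0.46 × 2.06 Gt = 9.476×10^11 kg; dividing by ρ_w = 1026 kg m⁻³ gives 9.236×10^8 m³ of water.
Spread over 3.51×10^14 m² of ocean, Δh = 9.236×10^8 / 3.51×10^14 = 2.63×10^-6 m = 2.6×10^-3 mm.

≈ 2.6×10^-3 mm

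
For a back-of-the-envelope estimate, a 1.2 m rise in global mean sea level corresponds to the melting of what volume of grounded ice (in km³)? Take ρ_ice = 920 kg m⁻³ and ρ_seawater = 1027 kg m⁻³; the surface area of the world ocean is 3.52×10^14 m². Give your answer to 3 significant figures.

≈ 4.72×10^5 km³

Required water volume = Δh × A = 1.2 m × 3.52×10^14 m² = 4.224×10^14 m³ = 4.224×10^5 km³.
Ice volume = water volume × ρ_w/ρ_ice = 4.224×10^5 × 1027/920 = 4.72×10^5 km³.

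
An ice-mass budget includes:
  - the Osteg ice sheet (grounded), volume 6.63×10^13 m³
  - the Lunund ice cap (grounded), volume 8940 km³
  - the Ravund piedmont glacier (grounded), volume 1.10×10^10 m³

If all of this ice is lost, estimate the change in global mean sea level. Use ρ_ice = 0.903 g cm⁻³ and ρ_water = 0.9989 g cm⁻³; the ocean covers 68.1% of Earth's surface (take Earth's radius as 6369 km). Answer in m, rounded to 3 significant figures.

Osteg: 6.63×10^13 m³ × (903/998.9) = 5.993×10^13 m³ of water.
Lunund: 8940 km³ × (903/998.9) = 8082 km³ of water.
Ravund: 1.10×10^10 m³ × (903/998.9) = 9.944×10^9 m³ of water.
Total added water ≈ 6.803×10^13 m³ over 3.47×10^14 m² → Δh = 0.196 m.

≈ 0.196 m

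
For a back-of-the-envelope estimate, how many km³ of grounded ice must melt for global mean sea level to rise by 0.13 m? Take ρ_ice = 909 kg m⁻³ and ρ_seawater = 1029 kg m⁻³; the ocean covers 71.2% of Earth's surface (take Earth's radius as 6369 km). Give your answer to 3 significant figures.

Required water volume = Δh × A = 0.13 m × 3.63×10^14 m² = 4.718×10^13 m³ = 4.718×10^4 km³.
Ice volume = water volume × ρ_w/ρ_ice = 4.718×10^4 × 1029/909 = 5.34×10^4 km³.

≈ 5.34×10^4 km³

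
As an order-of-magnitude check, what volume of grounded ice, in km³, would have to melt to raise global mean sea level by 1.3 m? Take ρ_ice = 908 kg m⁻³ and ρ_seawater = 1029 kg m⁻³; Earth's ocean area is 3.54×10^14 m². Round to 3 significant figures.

≈ 5.22×10^5 km³

Required water volume = Δh × A = 1.3 m × 3.54×10^14 m² = 4.602×10^14 m³ = 4.602×10^5 km³.
Ice volume = water volume × ρ_w/ρ_ice = 4.602×10^5 × 1029/908 = 5.22×10^5 km³.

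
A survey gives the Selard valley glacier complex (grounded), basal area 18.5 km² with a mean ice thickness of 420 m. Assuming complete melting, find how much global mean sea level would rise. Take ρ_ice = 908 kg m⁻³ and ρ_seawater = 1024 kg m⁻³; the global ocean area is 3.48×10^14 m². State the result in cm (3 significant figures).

Selard: ice volume = 18.5 km² × 420 m = 7.770 km³; 7.770 × (908/1024) = 6.890 km³ of water.
Spread over 3.48×10^14 m² of ocean, Δh = 6.890×10^9 / 3.48×10^14 = 1.98×10^-5 m = 1.98×10^-3 cm.

≈ 1.98×10^-3 cm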